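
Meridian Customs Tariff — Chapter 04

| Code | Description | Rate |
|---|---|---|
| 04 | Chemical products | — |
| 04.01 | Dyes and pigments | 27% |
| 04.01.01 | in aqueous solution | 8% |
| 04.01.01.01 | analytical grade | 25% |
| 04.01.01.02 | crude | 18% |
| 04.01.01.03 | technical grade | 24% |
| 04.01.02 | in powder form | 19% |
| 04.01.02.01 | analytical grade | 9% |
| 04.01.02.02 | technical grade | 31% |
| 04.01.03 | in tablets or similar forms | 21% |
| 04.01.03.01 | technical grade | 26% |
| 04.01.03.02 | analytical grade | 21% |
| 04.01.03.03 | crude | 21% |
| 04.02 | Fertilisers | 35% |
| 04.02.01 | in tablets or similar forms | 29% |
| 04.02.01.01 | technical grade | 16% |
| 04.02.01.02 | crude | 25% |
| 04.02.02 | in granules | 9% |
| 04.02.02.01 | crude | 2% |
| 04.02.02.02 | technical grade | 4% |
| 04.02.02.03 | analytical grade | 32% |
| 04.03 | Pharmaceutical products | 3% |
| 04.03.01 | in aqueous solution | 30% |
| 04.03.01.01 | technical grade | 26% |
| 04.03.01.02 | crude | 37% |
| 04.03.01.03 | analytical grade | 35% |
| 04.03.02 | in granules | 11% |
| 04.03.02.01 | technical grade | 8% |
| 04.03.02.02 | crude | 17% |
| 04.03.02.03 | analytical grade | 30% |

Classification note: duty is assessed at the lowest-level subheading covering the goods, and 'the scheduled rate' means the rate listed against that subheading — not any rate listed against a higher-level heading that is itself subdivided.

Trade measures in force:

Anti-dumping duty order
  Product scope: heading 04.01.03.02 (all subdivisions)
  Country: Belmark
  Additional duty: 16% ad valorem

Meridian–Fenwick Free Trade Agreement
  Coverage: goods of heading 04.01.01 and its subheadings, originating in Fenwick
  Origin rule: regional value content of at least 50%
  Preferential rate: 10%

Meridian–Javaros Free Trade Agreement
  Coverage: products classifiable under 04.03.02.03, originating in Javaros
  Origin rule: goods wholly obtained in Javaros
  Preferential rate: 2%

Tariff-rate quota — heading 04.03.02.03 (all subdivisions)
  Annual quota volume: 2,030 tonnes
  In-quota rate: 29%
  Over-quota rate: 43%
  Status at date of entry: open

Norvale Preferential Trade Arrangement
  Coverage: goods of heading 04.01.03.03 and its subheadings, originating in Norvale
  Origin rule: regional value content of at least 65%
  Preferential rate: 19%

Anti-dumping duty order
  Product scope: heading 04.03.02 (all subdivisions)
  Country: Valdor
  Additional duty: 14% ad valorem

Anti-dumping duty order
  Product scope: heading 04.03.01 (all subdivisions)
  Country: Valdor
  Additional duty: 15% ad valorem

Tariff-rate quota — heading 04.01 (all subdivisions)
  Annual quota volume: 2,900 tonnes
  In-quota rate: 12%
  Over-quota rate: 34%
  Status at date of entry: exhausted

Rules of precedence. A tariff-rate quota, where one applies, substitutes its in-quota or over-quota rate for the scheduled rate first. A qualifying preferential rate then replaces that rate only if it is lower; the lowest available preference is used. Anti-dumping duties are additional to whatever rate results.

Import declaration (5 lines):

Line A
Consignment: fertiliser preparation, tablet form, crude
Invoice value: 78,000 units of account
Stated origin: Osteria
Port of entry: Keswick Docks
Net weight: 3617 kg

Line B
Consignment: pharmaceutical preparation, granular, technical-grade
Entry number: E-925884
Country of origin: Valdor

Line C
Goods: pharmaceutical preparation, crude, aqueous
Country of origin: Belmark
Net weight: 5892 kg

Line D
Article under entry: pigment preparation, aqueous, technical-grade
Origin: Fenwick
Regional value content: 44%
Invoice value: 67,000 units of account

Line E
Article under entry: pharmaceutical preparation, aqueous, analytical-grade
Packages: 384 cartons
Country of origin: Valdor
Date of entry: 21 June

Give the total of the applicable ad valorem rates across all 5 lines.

168%

Line A: fertiliser → 04.02; tablet form → 04.02.01; crude → 04.02.01.02. Scheduled 25%. No special measure applies. → 25%.
Line B: pharmaceutical → 04.03; granular → 04.03.02; technical-grade → 04.03.02.01. Scheduled 8%. anti-dumping (Valdor, 04.03.02): +14%; total 8% + 14% = 22%. → 22%.
Line C: pharmaceutical → 04.03; aqueous → 04.03.01; crude → 04.03.01.02. Scheduled 37%. No special measure applies. → 37%.
Line D: pigment → 04.01; aqueous → 04.01.01; technical-grade → 04.01.01.03. Scheduled 24%. quota on 04.01 exhausted → over-quota 34%; Fenwick agreement on 04.01.01: RVC < 50%. → 34%.
Line E: pharmaceutical → 04.03; aqueous → 04.03.01; analytical-grade → 04.03.01.03. Scheduled 35%. anti-dumping (Valdor, 04.03.01): +15%; total 35% + 15% = 50%. → 50%.
Sum: 25% + 22% + 37% + 34% + 50% = 168%.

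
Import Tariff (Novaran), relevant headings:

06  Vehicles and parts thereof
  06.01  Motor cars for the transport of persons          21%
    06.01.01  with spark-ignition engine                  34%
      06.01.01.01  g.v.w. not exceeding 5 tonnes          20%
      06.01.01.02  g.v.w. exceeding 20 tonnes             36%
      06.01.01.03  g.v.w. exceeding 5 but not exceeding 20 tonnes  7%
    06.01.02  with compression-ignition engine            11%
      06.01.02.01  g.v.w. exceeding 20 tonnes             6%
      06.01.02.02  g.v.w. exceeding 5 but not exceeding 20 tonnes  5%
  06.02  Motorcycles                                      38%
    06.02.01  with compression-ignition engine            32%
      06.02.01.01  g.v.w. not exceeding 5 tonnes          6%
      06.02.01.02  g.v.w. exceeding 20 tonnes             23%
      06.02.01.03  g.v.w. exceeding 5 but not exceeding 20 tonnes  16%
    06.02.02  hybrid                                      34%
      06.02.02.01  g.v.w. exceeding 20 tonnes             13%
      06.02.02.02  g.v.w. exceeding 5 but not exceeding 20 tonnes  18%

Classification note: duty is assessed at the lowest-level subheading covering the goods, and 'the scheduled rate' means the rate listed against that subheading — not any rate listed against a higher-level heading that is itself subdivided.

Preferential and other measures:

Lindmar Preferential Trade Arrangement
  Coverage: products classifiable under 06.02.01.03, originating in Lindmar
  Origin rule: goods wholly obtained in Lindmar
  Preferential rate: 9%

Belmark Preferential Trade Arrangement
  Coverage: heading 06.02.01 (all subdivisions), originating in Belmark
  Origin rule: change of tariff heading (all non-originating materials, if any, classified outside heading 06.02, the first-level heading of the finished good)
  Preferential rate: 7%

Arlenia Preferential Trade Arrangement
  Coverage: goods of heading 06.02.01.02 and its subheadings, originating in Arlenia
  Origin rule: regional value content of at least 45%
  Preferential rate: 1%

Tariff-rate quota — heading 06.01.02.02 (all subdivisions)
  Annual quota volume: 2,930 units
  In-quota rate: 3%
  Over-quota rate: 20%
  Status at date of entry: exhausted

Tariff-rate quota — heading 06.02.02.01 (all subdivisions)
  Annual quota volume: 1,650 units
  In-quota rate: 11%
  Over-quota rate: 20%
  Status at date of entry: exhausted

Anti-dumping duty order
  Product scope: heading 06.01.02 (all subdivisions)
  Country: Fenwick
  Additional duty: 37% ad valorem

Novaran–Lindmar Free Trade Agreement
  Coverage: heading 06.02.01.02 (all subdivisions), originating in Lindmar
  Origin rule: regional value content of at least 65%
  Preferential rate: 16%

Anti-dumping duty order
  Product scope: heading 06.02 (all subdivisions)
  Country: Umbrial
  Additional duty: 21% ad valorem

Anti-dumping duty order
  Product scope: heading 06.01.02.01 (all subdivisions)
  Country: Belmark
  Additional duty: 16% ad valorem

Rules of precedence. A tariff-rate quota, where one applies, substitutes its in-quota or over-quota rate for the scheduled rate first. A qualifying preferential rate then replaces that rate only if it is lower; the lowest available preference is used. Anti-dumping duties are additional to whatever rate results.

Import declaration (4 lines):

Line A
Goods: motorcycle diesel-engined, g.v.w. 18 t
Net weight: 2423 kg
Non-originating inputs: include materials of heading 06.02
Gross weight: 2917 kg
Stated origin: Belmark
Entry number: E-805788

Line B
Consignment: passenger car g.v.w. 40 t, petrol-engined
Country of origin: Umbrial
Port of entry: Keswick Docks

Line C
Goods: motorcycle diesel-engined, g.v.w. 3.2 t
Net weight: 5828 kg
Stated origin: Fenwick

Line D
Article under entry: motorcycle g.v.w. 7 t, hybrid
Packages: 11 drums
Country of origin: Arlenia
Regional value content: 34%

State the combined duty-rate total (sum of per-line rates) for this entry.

76%

Line A: motorcycle → 06.02; diesel-engined → 06.02.01; g.v.w. 18 t → 06.02.01.03. Scheduled 16%. Belmark agreement on 06.02.01: CTH not met. → 16%.
Line B: passenger car → 06.01; petrol-engined → 06.01.01; g.v.w. 40 t → 06.01.01.02. Scheduled 36%. No special measure applies. → 36%.
Line C: motorcycle → 06.02; diesel-engined → 06.02.01; g.v.w. 3.2 t → 06.02.01.01. Scheduled 6%. No special measure applies. → 6%.
Line D: motorcycle → 06.02; hybrid → 06.02.02; g.v.w. 7 t → 06.02.02.02. Scheduled 18%. Arlenia agreement on 06.02.01.02: 06.02.02.02 not covered. → 18%.
Sum: 16% + 36% + 6% + 18% = 76%.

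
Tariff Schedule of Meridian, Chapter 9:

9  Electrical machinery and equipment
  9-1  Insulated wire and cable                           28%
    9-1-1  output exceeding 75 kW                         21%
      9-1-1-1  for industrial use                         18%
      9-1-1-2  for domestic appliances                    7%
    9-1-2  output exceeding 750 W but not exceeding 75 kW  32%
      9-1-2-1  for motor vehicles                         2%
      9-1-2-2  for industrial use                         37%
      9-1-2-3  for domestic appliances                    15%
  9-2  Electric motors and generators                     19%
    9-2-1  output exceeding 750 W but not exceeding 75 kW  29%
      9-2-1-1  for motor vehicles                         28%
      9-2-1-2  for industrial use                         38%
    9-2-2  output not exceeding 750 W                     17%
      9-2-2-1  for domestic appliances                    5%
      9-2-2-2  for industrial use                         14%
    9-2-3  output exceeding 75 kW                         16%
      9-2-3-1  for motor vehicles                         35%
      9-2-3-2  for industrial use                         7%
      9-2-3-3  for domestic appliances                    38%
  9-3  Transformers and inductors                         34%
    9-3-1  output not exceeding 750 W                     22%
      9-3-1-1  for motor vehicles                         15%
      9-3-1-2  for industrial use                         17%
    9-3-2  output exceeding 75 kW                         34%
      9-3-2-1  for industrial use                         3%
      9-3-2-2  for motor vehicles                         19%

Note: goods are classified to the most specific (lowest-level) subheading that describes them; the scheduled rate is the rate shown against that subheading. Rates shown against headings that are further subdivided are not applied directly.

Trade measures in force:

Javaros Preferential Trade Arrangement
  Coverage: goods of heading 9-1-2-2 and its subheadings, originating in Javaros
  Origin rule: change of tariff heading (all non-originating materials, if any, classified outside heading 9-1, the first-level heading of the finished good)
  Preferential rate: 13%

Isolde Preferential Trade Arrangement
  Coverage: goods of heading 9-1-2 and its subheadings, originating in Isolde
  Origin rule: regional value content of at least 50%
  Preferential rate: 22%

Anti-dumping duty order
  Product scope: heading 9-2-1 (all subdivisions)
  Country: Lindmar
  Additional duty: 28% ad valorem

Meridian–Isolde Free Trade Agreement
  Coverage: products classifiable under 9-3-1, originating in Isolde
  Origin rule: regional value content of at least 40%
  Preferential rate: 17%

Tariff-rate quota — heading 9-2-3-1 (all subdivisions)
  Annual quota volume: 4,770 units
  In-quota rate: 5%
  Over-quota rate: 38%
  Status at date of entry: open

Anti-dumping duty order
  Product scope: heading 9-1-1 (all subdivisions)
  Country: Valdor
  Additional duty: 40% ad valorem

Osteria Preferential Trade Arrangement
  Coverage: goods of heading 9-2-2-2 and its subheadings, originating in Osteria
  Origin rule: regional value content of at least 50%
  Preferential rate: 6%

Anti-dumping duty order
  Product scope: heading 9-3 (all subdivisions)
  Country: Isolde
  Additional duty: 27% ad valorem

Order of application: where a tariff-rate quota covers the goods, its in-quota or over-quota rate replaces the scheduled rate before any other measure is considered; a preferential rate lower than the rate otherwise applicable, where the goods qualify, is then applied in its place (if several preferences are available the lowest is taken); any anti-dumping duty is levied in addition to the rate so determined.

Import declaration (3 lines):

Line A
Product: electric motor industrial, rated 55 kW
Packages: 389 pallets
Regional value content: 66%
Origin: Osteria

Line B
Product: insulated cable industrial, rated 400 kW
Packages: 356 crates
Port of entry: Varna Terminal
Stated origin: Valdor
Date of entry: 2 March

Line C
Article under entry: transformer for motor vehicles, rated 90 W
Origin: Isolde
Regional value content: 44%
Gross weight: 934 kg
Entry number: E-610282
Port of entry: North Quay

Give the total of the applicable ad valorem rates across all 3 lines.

Line A: electric motor → 9-2; rated 55 kW → 9-2-1; industrial → 9-2-1-2. Scheduled 38%. Osteria agreement on 9-2-2-2: 9-2-1-2 not covered. → 38%.
Line B: insulated cable → 9-1; rated 400 kW → 9-1-1; industrial → 9-1-1-1. Scheduled 18%. anti-dumping (Valdor, 9-1-1): +40%; total 18% + 40% = 58%. → 58%.
Line C: transformer → 9-3; rated 90 W → 9-3-1; for motor vehicles → 9-3-1-1. Scheduled 15%. Isolde agreement on 9-1-2: 9-3-1-1 not covered; Isolde agreement on 9-3-1: RVC ≥ 40% → 17% available; preference 17% not lower than 15% → no reduction; anti-dumping (Isolde, 9-3): +27%; total 15% + 27% = 42%. → 42%.
Sum: 38% + 58% + 42% = 138%.

138%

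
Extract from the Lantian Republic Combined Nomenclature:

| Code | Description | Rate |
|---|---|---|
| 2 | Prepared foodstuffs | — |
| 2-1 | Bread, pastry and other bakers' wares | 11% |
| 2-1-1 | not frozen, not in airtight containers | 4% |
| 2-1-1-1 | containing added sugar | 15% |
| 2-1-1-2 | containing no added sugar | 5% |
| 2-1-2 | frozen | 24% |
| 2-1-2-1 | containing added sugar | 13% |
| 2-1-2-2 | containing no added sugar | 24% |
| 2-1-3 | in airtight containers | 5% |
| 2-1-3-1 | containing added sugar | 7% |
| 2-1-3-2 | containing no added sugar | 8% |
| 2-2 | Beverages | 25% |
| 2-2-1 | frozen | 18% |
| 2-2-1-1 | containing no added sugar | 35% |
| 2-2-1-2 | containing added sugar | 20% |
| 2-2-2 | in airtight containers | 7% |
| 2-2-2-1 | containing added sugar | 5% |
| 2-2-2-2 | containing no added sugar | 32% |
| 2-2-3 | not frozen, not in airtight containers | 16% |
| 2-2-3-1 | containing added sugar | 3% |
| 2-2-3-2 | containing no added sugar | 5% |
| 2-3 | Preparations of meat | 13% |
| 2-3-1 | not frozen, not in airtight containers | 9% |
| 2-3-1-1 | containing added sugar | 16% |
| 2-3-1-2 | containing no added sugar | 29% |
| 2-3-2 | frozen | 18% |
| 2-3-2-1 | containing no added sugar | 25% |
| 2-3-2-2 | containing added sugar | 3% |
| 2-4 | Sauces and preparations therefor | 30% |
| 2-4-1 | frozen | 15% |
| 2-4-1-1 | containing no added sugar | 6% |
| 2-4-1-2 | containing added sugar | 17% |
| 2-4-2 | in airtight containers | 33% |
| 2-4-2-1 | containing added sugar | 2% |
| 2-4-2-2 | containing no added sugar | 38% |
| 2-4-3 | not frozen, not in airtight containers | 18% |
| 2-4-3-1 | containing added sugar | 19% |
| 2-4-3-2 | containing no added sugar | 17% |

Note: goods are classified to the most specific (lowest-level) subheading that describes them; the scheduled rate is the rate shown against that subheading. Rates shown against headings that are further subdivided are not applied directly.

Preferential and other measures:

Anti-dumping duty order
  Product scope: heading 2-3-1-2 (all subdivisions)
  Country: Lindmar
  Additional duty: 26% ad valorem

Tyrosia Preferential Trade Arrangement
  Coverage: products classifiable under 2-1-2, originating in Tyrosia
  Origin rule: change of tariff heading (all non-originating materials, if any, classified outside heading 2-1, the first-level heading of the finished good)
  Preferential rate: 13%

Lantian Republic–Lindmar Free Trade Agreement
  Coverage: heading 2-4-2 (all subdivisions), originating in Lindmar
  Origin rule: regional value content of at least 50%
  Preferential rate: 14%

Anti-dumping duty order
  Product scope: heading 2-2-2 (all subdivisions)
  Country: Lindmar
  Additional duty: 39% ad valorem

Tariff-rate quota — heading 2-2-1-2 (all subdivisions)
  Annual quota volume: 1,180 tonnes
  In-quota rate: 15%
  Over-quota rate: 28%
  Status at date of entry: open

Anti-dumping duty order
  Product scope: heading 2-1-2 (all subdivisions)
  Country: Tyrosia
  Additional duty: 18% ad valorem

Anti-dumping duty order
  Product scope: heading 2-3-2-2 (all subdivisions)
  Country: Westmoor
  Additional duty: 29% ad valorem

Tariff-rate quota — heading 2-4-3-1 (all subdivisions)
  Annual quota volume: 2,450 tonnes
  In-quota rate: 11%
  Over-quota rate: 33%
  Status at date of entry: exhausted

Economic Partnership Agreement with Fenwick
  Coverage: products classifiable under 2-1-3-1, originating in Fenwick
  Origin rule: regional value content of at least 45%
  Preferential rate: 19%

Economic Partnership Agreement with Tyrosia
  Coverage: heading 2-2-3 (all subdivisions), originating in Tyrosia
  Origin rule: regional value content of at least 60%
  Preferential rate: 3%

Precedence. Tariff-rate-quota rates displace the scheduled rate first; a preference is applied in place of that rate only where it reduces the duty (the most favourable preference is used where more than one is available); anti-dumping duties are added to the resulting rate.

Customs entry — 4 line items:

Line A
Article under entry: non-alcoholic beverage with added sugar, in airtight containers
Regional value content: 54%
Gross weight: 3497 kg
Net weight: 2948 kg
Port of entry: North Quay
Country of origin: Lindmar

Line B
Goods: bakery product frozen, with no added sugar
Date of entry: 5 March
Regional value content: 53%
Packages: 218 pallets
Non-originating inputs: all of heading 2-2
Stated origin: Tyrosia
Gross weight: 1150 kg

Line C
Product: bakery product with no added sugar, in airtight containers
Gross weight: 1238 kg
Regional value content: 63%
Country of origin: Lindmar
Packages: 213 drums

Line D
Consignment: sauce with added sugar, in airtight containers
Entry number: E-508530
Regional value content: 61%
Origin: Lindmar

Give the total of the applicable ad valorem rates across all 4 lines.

Line A: non-alcoholic beverage → 2-2; in airtight containers → 2-2-2; with added sugar → 2-2-2-1. Scheduled 5%. Lindmar agreement on 2-4-2: 2-2-2-1 not covered; anti-dumping (Lindmar, 2-2-2): +39%; total 5% + 39% = 44%. → 44%.
Line B: bakery product → 2-1; frozen → 2-1-2; with no added sugar → 2-1-2-2. Scheduled 24%. Tyrosia agreement on 2-1-2: CTH met → 13% available; Tyrosia agreement on 2-2-3: 2-1-2-2 not covered; preferential 13%; anti-dumping (Tyrosia, 2-1-2): +18%; total 13% + 18% = 31%. → 31%.
Line C: bakery product → 2-1; in airtight containers → 2-1-3; with no added sugar → 2-1-3-2. Scheduled 8%. Lindmar agreement on 2-4-2: 2-1-3-2 not covered. → 8%.
Line D: sauce → 2-4; in airtight containers → 2-4-2; with added sugar → 2-4-2-1. Scheduled 2%. Lindmar agreement on 2-4-2: RVC ≥ 50% → 14% available; preference 14% not lower than 2% → no reduction. → 2%.
Sum: 44% + 31% + 8% + 2% = 85%.

85%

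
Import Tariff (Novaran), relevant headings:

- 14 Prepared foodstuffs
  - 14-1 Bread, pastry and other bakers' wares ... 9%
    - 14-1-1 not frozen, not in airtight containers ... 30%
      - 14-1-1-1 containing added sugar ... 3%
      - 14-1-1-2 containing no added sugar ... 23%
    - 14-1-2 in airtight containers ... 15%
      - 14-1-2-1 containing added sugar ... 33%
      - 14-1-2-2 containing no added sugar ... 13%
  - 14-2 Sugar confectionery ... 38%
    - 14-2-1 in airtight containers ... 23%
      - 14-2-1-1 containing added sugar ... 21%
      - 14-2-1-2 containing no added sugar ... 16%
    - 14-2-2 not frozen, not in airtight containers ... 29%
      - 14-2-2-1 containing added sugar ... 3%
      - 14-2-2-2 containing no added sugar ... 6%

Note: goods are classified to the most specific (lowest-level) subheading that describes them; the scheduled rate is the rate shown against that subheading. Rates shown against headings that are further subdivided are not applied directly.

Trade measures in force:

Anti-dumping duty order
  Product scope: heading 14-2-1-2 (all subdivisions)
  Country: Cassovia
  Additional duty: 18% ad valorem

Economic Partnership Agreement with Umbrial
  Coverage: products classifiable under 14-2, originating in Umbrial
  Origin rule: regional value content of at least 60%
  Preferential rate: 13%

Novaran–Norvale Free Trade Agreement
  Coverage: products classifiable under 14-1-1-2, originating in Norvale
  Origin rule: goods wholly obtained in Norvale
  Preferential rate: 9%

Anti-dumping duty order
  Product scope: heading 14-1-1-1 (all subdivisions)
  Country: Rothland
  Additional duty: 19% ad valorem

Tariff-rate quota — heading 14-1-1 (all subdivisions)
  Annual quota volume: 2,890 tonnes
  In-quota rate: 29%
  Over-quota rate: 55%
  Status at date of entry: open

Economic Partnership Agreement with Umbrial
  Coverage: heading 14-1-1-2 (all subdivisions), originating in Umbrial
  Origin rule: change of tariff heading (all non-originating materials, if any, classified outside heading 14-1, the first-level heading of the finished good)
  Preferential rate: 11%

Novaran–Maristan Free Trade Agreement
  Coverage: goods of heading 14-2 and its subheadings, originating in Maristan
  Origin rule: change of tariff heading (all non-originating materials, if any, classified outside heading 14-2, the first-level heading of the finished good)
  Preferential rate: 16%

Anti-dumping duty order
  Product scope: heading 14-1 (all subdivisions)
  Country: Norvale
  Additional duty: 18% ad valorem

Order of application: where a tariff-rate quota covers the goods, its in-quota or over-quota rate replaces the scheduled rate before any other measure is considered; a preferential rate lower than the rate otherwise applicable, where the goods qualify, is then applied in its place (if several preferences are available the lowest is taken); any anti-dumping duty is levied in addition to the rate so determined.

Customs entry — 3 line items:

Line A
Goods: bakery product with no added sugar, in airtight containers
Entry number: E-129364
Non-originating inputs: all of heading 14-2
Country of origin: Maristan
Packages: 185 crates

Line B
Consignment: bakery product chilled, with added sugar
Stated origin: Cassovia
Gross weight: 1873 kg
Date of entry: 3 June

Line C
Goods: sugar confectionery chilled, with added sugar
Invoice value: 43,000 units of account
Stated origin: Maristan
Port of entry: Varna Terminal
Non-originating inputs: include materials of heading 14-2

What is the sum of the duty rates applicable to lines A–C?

45%

Line A: bakery product → 14-1; in airtight containers → 14-1-2; with no added sugar → 14-1-2-2. Scheduled 13%. Maristan agreement on 14-2: 14-1-2-2 not covered. → 13%.
Line B: bakery product → 14-1; chilled → 14-1-1; with added sugar → 14-1-1-1. Scheduled 3%. quota on 14-1-1 open → in-quota 29%. → 29%.
Line C: sugar confectionery → 14-2; chilled → 14-2-2; with added sugar → 14-2-2-1. Scheduled 3%. Maristan agreement on 14-2: CTH not met. → 3%.
Sum: 13% + 29% + 3% = 45%.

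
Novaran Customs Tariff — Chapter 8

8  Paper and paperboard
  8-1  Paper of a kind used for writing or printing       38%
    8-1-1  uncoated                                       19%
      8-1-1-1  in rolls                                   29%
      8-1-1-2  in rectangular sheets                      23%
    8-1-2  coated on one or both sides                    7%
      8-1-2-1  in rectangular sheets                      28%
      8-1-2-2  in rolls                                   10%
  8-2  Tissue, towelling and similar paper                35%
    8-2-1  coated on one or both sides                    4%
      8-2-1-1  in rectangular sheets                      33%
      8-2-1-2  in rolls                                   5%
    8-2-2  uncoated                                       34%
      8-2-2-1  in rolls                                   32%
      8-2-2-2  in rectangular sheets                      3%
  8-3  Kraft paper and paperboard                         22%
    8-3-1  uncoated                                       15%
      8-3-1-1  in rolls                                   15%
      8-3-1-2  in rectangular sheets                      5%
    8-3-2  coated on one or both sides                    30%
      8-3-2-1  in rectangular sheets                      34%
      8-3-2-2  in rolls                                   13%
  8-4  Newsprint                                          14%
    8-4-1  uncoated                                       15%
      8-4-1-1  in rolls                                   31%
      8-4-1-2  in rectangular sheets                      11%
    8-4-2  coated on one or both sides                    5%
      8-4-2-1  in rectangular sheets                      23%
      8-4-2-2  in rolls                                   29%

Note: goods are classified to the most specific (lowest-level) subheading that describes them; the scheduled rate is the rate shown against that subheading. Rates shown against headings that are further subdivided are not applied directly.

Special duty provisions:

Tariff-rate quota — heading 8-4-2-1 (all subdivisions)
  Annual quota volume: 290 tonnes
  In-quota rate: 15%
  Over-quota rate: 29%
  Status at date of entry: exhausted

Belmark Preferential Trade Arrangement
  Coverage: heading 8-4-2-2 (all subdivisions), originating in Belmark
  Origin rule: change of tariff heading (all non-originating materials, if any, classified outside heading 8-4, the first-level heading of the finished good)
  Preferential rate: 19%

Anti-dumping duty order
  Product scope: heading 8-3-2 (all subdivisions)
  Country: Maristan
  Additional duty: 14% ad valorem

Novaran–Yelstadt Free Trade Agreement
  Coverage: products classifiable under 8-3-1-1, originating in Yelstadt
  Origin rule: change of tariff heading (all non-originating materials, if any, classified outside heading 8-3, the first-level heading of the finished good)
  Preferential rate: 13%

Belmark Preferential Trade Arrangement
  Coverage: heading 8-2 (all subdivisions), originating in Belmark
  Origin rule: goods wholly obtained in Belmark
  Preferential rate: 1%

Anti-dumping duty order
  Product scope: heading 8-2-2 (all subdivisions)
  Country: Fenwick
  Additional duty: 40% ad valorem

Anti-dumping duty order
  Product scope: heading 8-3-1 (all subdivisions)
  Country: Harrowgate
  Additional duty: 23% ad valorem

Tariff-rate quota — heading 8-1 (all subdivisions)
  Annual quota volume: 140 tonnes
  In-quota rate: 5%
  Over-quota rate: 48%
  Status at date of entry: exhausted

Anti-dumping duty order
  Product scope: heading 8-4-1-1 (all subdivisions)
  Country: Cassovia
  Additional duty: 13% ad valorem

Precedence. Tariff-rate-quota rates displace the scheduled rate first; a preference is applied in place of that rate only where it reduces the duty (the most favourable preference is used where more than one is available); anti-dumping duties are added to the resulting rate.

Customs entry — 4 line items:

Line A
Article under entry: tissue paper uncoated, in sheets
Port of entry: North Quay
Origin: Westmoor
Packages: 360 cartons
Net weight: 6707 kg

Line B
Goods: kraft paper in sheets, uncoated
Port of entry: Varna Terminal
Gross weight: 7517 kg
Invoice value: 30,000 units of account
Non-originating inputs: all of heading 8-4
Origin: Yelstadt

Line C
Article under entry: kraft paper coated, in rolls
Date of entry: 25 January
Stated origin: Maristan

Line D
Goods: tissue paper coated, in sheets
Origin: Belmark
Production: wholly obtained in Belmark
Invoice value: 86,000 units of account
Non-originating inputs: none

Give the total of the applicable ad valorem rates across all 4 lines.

Line A: tissue paper → 8-2; uncoated → 8-2-2; in sheets → 8-2-2-2. Scheduled 3%. No special measure applies. → 3%.
Line B: kraft paper → 8-3; uncoated → 8-3-1; in sheets → 8-3-1-2. Scheduled 5%. Yelstadt agreement on 8-3-1-1: 8-3-1-2 not covered. → 5%.
Line C: kraft paper → 8-3; coated → 8-3-2; in rolls → 8-3-2-2. Scheduled 13%. anti-dumping (Maristan, 8-3-2): +14%; total 13% + 14% = 27%. → 27%.
Line D: tissue paper → 8-2; coated → 8-2-1; in sheets → 8-2-1-1. Scheduled 33%. Belmark agreement on 8-4-2-2: 8-2-1-1 not covered; Belmark agreement on 8-2: wholly obtained → 1% available; preferential 1%. → 1%.
Sum: 3% + 5% + 27% + 1% = 36%.

36%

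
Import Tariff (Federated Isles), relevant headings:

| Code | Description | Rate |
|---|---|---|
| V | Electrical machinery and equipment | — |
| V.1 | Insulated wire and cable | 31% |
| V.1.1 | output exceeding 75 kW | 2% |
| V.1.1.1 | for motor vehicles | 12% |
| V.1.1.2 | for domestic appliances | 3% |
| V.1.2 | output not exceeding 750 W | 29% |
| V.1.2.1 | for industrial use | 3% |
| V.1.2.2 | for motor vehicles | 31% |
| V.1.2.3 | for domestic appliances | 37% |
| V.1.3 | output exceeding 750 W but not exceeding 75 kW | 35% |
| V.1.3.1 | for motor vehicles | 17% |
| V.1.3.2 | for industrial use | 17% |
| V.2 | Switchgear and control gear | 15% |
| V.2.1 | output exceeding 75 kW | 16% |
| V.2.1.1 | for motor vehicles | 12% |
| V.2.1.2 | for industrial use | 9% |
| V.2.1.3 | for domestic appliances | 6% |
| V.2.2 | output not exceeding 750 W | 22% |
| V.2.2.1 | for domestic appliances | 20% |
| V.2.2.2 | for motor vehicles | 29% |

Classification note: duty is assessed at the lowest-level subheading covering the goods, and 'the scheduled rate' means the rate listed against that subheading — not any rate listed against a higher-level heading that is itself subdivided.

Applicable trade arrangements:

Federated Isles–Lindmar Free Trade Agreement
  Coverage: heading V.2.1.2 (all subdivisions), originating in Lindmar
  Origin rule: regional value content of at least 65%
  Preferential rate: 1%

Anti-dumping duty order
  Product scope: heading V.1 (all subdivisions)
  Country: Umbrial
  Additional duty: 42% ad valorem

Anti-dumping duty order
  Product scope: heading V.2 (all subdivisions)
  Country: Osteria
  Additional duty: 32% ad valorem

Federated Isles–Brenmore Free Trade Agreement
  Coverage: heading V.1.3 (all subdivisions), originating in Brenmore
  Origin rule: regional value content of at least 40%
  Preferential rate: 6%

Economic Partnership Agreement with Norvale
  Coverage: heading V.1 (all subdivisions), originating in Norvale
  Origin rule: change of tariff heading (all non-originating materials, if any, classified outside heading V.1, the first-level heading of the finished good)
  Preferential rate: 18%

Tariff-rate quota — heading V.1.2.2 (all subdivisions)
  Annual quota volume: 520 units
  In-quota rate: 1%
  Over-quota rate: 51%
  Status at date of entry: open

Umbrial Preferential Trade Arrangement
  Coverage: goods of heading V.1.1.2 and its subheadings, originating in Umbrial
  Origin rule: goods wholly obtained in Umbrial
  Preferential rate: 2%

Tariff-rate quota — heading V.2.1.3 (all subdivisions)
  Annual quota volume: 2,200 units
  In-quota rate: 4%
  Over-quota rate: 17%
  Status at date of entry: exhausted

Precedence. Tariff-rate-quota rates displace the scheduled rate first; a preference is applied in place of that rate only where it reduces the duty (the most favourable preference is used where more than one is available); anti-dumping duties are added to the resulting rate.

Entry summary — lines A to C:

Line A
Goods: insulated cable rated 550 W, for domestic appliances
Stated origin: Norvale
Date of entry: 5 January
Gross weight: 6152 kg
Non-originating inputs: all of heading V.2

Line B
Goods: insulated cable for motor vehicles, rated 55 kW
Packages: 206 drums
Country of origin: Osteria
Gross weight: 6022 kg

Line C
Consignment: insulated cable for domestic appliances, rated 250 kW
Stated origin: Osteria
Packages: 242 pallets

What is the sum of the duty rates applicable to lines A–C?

38%

Line A: insulated cable → V.1; rated 550 W → V.1.2; for domestic appliances → V.1.2.3. Scheduled 37%. Norvale agreement on V.1: CTH met → 18% available; preferential 18%. → 18%.
Line B: insulated cable → V.1; rated 55 kW → V.1.3; for motor vehicles → V.1.3.1. Scheduled 17%. No special measure applies. → 17%.
Line C: insulated cable → V.1; rated 250 kW → V.1.1; for domestic appliances → V.1.1.2. Scheduled 3%. No special measure applies. → 3%.
Sum: 18% + 17% + 3% = 38%.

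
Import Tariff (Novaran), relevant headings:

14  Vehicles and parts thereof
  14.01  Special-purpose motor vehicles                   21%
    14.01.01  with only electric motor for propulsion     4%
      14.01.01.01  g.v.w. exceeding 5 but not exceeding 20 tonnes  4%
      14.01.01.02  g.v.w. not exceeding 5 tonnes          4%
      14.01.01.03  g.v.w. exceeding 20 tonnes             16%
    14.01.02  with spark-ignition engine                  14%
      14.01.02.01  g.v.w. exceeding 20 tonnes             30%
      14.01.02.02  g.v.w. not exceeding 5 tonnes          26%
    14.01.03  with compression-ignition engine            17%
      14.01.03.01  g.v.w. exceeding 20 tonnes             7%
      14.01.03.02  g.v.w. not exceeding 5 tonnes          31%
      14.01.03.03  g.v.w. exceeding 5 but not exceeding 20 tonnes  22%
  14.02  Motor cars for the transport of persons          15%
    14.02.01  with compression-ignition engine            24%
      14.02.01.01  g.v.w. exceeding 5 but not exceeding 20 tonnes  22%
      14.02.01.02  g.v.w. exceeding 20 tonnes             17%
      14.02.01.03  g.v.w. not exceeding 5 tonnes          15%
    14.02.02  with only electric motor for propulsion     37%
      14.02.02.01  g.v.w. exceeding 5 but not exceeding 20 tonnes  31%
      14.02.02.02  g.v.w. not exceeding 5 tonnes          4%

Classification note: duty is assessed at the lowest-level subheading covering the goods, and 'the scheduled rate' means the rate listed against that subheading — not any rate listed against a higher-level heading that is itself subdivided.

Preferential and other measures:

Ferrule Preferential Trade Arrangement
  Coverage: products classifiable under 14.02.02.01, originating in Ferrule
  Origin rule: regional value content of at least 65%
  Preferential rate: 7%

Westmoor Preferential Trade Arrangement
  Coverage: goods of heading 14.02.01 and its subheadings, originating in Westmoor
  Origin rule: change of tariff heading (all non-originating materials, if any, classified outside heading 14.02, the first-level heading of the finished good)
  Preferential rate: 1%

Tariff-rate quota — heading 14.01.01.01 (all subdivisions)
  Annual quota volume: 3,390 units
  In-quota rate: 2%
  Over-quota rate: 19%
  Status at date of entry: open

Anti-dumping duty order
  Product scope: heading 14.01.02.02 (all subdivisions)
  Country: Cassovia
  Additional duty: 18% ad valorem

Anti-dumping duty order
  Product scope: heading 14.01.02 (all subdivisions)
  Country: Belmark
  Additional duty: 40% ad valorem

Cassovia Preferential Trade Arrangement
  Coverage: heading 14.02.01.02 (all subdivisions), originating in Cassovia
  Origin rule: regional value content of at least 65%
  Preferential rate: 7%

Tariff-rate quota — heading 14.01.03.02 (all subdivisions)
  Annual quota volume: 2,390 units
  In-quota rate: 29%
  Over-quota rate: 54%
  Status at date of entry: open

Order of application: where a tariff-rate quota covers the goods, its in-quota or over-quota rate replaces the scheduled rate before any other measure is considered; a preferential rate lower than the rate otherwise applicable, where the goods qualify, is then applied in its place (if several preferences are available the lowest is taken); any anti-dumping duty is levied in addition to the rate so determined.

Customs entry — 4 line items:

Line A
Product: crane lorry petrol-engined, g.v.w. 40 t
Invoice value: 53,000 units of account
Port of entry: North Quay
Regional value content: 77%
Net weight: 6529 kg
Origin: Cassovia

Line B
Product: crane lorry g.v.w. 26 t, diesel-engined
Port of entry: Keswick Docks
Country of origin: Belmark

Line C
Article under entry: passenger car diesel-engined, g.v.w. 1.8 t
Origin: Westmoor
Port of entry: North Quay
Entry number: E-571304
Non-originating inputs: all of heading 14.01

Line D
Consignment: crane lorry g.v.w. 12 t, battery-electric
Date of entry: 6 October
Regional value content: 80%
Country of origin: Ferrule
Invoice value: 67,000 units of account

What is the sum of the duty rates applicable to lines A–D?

Line A: crane lorry → 14.01; petrol-engined → 14.01.02; g.v.w. 40 t → 14.01.02.01. Scheduled 30%. Cassovia agreement on 14.02.01.02: 14.01.02.01 not covered. → 30%.
Line B: crane lorry → 14.01; diesel-engined → 14.01.03; g.v.w. 26 t → 14.01.03.01. Scheduled 7%. No special measure applies. → 7%.
Line C: passenger car → 14.02; diesel-engined → 14.02.01; g.v.w. 1.8 t → 14.02.01.03. Scheduled 15%. Westmoor agreement on 14.02.01: CTH met → 1% available; preferential 1%. → 1%.
Line D: crane lorry → 14.01; battery-electric → 14.01.01; g.v.w. 12 t → 14.01.01.01. Scheduled 4%. quota on 14.01.01.01 open → in-quota 2%; Ferrule agreement on 14.02.02.01: 14.01.01.01 not covered. → 2%.
Sum: 30% + 7% + 1% + 2% = 40%.

40%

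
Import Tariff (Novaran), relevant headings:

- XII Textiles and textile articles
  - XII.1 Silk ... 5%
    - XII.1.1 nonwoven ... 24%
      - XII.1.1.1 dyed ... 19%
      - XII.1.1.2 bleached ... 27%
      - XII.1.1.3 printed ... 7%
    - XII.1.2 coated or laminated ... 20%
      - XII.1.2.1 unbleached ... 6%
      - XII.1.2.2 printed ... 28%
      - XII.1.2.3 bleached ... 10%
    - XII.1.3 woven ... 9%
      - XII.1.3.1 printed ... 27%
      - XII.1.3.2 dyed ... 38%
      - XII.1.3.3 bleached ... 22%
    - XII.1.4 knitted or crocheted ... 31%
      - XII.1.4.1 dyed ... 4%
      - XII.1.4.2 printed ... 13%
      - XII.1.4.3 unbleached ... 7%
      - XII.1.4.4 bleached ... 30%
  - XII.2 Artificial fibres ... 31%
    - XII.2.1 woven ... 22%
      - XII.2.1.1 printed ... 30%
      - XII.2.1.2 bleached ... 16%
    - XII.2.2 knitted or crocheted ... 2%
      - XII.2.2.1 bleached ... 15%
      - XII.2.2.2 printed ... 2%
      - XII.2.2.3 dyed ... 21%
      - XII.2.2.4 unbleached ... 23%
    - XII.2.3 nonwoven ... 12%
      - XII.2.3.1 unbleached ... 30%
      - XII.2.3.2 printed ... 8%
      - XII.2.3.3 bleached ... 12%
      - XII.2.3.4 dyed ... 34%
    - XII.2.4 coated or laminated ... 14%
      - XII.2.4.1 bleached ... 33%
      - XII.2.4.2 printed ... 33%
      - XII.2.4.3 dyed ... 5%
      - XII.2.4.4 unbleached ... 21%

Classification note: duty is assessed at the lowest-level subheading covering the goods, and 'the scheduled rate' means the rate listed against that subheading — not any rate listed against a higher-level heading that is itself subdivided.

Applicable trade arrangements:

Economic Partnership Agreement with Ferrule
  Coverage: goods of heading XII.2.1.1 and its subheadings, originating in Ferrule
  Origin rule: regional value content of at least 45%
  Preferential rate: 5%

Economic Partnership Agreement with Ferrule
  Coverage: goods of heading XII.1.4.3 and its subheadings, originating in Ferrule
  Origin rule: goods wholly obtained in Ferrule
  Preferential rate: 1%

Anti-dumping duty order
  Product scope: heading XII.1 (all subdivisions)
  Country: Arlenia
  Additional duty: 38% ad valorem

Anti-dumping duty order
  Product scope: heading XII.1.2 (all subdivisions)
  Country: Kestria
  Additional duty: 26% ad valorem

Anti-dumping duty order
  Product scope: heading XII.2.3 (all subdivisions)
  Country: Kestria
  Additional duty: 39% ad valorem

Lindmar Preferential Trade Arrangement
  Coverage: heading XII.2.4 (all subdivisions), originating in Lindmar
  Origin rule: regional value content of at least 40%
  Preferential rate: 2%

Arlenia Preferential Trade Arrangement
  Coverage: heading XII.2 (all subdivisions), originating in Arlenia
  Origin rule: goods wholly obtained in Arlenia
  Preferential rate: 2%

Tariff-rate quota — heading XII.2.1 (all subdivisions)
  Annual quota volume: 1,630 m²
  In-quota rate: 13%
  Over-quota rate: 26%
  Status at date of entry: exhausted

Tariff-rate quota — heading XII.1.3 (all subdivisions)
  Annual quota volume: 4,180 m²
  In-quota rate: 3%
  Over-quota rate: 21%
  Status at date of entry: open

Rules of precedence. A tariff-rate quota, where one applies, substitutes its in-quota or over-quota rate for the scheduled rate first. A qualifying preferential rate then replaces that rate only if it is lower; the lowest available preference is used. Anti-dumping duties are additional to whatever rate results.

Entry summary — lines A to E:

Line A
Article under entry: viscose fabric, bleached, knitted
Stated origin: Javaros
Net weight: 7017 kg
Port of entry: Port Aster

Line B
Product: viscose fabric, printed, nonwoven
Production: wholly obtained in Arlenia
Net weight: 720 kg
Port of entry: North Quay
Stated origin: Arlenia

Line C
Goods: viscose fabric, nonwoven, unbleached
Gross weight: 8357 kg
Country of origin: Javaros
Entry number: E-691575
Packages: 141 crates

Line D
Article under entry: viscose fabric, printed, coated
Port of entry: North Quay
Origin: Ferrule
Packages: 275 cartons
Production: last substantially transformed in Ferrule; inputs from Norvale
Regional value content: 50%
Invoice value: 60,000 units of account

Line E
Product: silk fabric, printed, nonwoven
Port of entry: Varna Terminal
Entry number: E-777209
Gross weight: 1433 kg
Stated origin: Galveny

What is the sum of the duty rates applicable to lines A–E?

87%

Line A: viscose → XII.2; knitted → XII.2.2; bleached → XII.2.2.1. Scheduled 15%. No special measure applies. → 15%.
Line B: viscose → XII.2; nonwoven → XII.2.3; printed → XII.2.3.2. Scheduled 8%. Arlenia agreement on XII.2: wholly obtained → 2% available; preferential 2%. → 2%.
Line C: viscose → XII.2; nonwoven → XII.2.3; unbleached → XII.2.3.1. Scheduled 30%. No special measure applies. → 30%.
Line D: viscose → XII.2; coated → XII.2.4; printed → XII.2.4.2. Scheduled 33%. Ferrule agreement on XII.2.1.1: XII.2.4.2 not covered; Ferrule agreement on XII.1.4.3: XII.2.4.2 not covered. → 33%.
Line E: silk → XII.1; nonwoven → XII.1.1; printed → XII.1.1.3. Scheduled 7%. No special measure applies. → 7%.
Sum: 15% + 2% + 30% + 33% + 7% = 87%.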